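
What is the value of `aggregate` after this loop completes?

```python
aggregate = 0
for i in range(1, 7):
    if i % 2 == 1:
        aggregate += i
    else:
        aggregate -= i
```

Add odd, subtract even
`aggregate` takes the values: 0 → 1 → -1 → 2 → -2 → 3 → -3

Answer: -3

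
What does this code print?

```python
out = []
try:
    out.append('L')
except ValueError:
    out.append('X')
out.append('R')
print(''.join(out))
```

Execution trace: 'L' (try body, no exception) → 'R' (after the try/except). Output: LR

Answer: LR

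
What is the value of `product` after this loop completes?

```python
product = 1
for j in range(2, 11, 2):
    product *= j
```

Product of even numbers 2 to 10
`product` takes the values: 1 → 2 → 8 → 48 → 384 → 3840

Answer: 3840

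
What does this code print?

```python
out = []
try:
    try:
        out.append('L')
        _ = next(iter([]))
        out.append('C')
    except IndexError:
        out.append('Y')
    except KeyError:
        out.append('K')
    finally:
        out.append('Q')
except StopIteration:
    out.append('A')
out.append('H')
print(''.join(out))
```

Execution trace: 'L' (inner try body) → 'Q' (inner finally) → 'A' (outer except StopIteration) → 'H' (after the try/except). Output: LQAH

Answer: LQAH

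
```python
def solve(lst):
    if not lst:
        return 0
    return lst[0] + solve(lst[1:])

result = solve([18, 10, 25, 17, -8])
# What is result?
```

18 + 10 + 25 + 17 + (-8) + 0 = 62

Answer: 62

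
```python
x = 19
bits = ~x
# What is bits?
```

Trace:
`x = 19` → x = 19
`bits = ~x` → bits = -20
So bits = -20

Answer: -20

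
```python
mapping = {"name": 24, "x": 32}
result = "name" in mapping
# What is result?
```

Trace:
`mapping = {"name": 24, "x": 32}` → mapping = {'name': 24, 'x': 32}
`result = "name" in mapping` → result = True
So result = True

Answer: True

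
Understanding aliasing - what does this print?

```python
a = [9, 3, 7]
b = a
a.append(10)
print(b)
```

Key concept: basic list aliasing.
Step by step:
`a = [9, 3, 7]` → a = [9, 3, 7]
`b = a` → b = [9, 3, 7] (same object as a)
`a.append(10)` → a = [9, 3, 7, 10] (same object as b); b = [9, 3, 7, 10] (same object as a)
`print(b)` → prints [9, 3, 7, 10]

Answer: [9, 3, 7, 10]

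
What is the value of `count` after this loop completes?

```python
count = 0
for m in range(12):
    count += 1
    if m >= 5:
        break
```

Loop breaks when m reaches 5, count is 6
`count` takes the values: 0 → 1 → 2 → 3 → 4 → 5 → 6

Answer: 6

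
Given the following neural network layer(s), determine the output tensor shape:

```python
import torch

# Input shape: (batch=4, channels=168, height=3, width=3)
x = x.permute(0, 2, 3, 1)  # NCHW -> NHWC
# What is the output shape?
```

Input: (4, 168, 3, 3) -> Output: (4, 3, 3, 168)

Answer: (4, 3, 3, 168)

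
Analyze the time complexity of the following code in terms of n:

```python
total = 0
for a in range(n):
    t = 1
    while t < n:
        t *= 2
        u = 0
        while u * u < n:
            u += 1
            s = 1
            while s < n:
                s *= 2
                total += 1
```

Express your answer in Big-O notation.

Each loop level contributes: n × log n × √n × log n. Multiplying the contributions gives O(n√n log² n).

Answer: O(n√n log² n)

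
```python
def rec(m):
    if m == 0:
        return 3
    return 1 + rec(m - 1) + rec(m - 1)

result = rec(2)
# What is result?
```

rec(m) = 1 + 2·rec(m-1), rec(0)=3. Closed form: (3+1)·2^2 - 1 = 15.

Answer: 15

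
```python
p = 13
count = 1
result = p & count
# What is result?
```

Trace:
`p = 13` → p = 13
`count = 1` → count = 1
`result = p & count` → result = 1
So result = 1

Answer: 1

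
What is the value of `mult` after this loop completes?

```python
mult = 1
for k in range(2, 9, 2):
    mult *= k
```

Product of even numbers 2 to 8
`mult` takes the values: 1 → 2 → 8 → 48 → 384

Answer: 384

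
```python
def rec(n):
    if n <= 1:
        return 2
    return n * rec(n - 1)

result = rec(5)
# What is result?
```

rec(5) = 5 * 4 * 3 * 2 * 2 = 240

Answer: 240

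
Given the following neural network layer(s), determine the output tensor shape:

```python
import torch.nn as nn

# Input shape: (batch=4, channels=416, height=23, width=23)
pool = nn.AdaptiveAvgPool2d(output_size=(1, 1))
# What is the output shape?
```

Input: (4, 416, 23, 23) -> Output: (4, 416, 1, 1)

Answer: (4, 416, 1, 1)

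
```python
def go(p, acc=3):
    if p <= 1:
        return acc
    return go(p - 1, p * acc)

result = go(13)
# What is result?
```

Accumulator trace (n, acc): (13, 3) -> (12, 39) -> (11, 468) -> (10, 5148) -> (9, 51480) -> (8, 463320) -> (7, 3706560) -> (6, 25945920) -> (5, 155675520) -> (4, 778377600) -> (3, 3113510400) -> (2, 9340531200) -> (1, 18681062400) -> return 18681062400

Answer: 18681062400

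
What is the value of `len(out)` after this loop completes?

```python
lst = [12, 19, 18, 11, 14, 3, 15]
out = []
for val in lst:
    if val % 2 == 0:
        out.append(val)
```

Count even numbers in [12, 19, 18, 11, 14, 3, 15]
`out` takes the values: [] → [12] → [12, 18] → [12, 18, 14]
So `len(out)` = 3

Answer: 3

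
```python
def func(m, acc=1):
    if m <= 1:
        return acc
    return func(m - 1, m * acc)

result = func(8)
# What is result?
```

Accumulator trace (n, acc): (8, 1) -> (7, 8) -> (6, 56) -> (5, 336) -> (4, 1680) -> (3, 6720) -> (2, 20160) -> (1, 40320) -> return 40320

Answer: 40320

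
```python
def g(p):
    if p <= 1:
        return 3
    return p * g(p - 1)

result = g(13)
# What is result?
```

g(13) = 13 * 12 * 11 * 10 * 9 * 8 * 7 * 6 * 5 * 4 * 3 * 2 * 3 = 18681062400

Answer: 18681062400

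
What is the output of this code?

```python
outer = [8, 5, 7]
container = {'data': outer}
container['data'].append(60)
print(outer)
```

Key concept: dict holds reference to list.
Step by step:
`outer = [8, 5, 7]` → outer = [8, 5, 7]
`container = {'data': outer}` → container = {'data': [8, 5, 7]}
`container['data'].append(60)` → outer = [8, 5, 7, 60]; container = {'data': [8, 5, 7, 60]}
`print(outer)` → prints [8, 5, 7, 60]

Answer: [8, 5, 7, 60]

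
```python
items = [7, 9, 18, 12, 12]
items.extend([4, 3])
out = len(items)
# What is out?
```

Trace:
`items = [7, 9, 18, 12, 12]` → items = [7, 9, 18, 12, 12]
`items.extend([4, 3])` → items = [7, 9, 18, 12, 12, 4, 3]
`out = len(items)` → out = 7
So out = 7

Answer: 7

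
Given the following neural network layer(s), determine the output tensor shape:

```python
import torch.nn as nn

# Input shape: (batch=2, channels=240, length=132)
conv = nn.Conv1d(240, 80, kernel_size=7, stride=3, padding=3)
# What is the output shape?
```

Input: (2, 240, 132) -> Output: (2, 80, 44)

Answer: (2, 80, 44)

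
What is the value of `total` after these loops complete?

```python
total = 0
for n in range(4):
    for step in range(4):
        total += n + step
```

Sum of all n+step for n,step in 4x4
`total` takes the values: 0 → 1 → 3 → 6 → 7 → 9 → 12 → 16 → 18 → 21 → 25 → 30 → 33 → 37 → 42 → 48

Answer: 48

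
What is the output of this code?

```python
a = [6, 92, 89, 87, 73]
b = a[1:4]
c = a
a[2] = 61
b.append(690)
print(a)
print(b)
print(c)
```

Key concept: slice vs alias.
Step by step:
`a = [6, 92, 89, 87, 73]` → a = [6, 92, 89, 87, 73]
`b = a[1:4]` → b = [92, 89, 87]
`c = a` → c = [6, 92, 89, 87, 73] (same object as a)
`a[2] = 61` → a = [6, 92, 61, 87, 73] (same object as c); c = [6, 92, 61, 87, 73] (same object as a)
`b.append(690)` → b = [92, 89, 87, 690]
`print(a)` → prints [6, 92, 61, 87, 73]
`print(b)` → prints [92, 89, 87, 690]
`print(c)` → prints [6, 92, 61, 87, 73]

Answer:
[6, 92, 61, 87, 73]
[92, 89, 87, 690]
[6, 92, 61, 87, 73]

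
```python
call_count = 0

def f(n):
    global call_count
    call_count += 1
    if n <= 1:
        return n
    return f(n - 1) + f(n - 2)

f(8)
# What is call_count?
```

Calls(n) = 1 + Calls(n-1) + Calls(n-2); Calls(0)=Calls(1)=1. For n=8 this gives 67.

Answer: 67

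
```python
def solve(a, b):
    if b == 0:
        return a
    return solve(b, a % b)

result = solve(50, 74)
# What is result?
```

solve(50, 74) -> solve(74, 50) -> solve(50, 24) -> solve(24, 2) -> solve(2, 0) -> 2

Answer: 2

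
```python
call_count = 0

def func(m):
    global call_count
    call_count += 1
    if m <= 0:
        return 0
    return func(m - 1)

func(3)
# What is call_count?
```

Linear recursion stepping by 1: 4 calls from m=3 down to ≤0.

Answer: 4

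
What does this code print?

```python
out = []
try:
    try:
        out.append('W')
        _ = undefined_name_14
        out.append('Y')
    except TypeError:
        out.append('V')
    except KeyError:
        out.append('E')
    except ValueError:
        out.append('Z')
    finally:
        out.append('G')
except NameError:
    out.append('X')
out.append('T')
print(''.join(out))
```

Execution trace: 'W' (try body) → 'G' (finally) → 'X' (outer except NameError) → 'T' (after the try/except). Output: WGXT

Answer: WGXT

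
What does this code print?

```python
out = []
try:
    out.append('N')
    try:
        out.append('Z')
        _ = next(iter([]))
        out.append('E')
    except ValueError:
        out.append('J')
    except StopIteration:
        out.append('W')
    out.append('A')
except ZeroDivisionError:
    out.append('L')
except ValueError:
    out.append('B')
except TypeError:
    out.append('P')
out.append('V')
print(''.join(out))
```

Execution trace: 'N' (try body) → 'Z' (inner try body) → 'W' (inner except StopIteration) → 'A' (try body, no exception) → 'V' (after the try/except). Output: NZWAV

Answer: NZWAV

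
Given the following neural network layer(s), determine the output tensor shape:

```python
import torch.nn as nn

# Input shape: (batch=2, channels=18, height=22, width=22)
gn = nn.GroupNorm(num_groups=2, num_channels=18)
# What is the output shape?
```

Input: (2, 18, 22, 22) -> Output: (2, 18, 22, 22)

Answer: (2, 18, 22, 22)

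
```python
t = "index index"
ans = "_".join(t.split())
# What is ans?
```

Trace:
`t = "index index"` → t = 'index index'
`ans = "_".join(t.split())` → ans = 'index_index'
So ans = 'index_index'

Answer: 'index_index'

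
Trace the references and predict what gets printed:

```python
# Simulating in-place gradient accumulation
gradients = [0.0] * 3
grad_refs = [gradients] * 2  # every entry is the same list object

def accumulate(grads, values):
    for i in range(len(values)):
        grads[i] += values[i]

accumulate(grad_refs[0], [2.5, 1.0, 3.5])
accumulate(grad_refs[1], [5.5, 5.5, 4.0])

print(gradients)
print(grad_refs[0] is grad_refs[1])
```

Key concept: gradient accumulation aliasing.
Step by step:
`gradients = [0.0] * 3` → gradients = [0.0, 0.0, 0.0]
`grad_refs = [gradients] * 2` → grad_refs = [[0.0, 0.0, 0.0], [0.0, 0.0, 0.0]]
`accumulate(grad_refs[0], [2.5, 1.0, 3.5])` → gradients = [2.5, 1.0, 3.5]; grad_refs = [[2.5, 1.0, 3.5], [2.5, 1.0, 3.5]]
`accumulate(grad_refs[1], [5.5, 5.5, 4.0])` → gradients = [8.0, 6.5, 7.5]; grad_refs = [[8.0, 6.5, 7.5], [8.0, 6.5, 7.5]]
`print(gradients)` → prints [8.0, 6.5, 7.5]
`print(grad_refs[0] is grad_refs[1])` → prints True

Answer:
[8.0, 6.5, 7.5]
True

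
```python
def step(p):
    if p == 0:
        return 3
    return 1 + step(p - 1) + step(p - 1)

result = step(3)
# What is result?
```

step(p) = 1 + 2·step(p-1), step(0)=3. Closed form: (3+1)·2^3 - 1 = 31.

Answer: 31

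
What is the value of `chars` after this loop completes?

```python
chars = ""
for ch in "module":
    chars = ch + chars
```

Reverse 'module'
`chars` takes the values: "" → "m" → "om" → "dom" → "udom" → "ludom" → "eludom"

Answer: "eludom"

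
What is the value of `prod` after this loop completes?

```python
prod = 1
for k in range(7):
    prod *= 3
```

3^7 = 2187
`prod` takes the values: 1 → 3 → 9 → 27 → 81 → 243 → 729 → 2187

Answer: 2187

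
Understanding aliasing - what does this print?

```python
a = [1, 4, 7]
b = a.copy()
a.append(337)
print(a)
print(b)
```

Key concept: list.copy() creates independent copy.
Step by step:
`a = [1, 4, 7]` → a = [1, 4, 7]
`b = a.copy()` → b = [1, 4, 7]
`a.append(337)` → a = [1, 4, 7, 337]
`print(a)` → prints [1, 4, 7, 337]
`print(b)` → prints [1, 4, 7]

Answer:
[1, 4, 7, 337]
[1, 4, 7]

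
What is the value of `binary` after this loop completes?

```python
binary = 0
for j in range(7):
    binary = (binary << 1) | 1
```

Build 7 consecutive 1-bits: 0b1111111
`binary` takes the values: 0 → 1 → 3 → 7 → 15 → 31 → 63 → 127

Answer: 127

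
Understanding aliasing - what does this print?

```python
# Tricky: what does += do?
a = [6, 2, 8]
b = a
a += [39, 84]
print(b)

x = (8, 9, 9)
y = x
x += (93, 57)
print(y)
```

Key concept: += behavior differs for mutable vs immutable.
Step by step:
`a = [6, 2, 8]` → a = [6, 2, 8]
`b = a` → b = [6, 2, 8] (same object as a)
`a += [39, 84]` → a = [6, 2, 8, 39, 84] (same object as b); b = [6, 2, 8, 39, 84] (same object as a)
`print(b)` → prints [6, 2, 8, 39, 84]
`x = (8, 9, 9)` → x = (8, 9, 9)
`y = x` → y = (8, 9, 9)
`x += (93, 57)` → x = (8, 9, 9, 93, 57)
`print(y)` → prints (8, 9, 9)

Answer:
[6, 2, 8, 39, 84]
(8, 9, 9)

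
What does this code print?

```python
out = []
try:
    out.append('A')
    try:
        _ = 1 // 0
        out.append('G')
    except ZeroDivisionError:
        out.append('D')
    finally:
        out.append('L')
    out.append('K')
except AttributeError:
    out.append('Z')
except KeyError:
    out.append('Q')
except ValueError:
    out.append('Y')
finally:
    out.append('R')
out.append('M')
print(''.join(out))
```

Execution trace: 'A' (try body) → 'D' (inner except ZeroDivisionError) → 'L' (inner finally) → 'K' (try body, no exception) → 'R' (finally) → 'M' (after the try/except). Output: ADLKRM

Answer: ADLKRM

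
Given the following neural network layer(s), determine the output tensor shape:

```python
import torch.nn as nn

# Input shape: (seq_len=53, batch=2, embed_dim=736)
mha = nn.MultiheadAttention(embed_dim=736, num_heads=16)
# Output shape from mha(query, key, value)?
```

Input: (53, 2, 736) -> Output: (53, 2, 736)

Answer: (53, 2, 736)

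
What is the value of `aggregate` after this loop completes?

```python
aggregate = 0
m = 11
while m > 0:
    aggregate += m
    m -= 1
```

Sum 11 down to 1
`aggregate` takes the values: 0 → 11 → 21 → 30 → 38 → 45 → 51 → 56 → 60 → 63 → 65 → 66

Answer: 66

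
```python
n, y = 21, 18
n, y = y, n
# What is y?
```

Trace:
`n, y = 21, 18` → n = 21; y = 18
`n, y = y, n` → n = 18; y = 21
So y = 21

Answer: 21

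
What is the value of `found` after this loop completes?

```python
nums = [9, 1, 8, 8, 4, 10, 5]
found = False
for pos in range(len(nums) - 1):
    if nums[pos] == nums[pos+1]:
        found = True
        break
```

Check consecutive duplicates in [9, 1, 8, 8, 4, 10, 5]
`found` takes the values: False → True

Answer: True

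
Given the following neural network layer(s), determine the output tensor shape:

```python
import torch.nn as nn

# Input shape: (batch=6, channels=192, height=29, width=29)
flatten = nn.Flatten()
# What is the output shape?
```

Input: (6, 192, 29, 29) -> Output: (6, 161472)

Answer: (6, 161472)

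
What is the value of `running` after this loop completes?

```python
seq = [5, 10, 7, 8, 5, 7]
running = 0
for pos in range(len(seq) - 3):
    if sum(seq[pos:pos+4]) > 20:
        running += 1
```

Count windows with sum > 20
`running` takes the values: 0 → 1 → 2 → 3

Answer: 3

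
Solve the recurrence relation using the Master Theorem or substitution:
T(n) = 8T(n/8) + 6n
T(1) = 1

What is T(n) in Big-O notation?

By Master Theorem: a=8, b=8, f(n)=6n. Since log_8(8) = 1 and f(n) = Θ(n^1), Case 2 applies. T(n) = O(n log n).

Answer: O(n log n)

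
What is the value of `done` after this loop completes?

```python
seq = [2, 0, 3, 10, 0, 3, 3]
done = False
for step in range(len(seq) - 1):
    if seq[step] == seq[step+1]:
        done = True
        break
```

Check consecutive duplicates in [2, 0, 3, 10, 0, 3, 3]
`done` takes the values: False → True

Answer: True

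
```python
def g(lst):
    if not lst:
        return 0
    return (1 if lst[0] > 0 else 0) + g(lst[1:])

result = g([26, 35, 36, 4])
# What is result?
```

Count of positive elements in [26, 35, 36, 4] = 4

Answer: 4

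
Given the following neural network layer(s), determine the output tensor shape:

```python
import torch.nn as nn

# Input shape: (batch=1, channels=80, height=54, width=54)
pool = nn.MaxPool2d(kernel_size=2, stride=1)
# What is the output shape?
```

Input: (1, 80, 54, 54) -> Output: (1, 80, 53, 53)

Answer: (1, 80, 53, 53)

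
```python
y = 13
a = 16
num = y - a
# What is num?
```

Trace:
`y = 13` → y = 13
`a = 16` → a = 16
`num = y - a` → num = -3
So num = -3

Answer: -3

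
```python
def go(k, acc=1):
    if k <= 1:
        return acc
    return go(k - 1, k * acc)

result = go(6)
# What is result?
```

Accumulator trace (n, acc): (6, 1) -> (5, 6) -> (4, 30) -> (3, 120) -> (2, 360) -> (1, 720) -> return 720

Answer: 720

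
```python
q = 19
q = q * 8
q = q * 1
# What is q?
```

Trace:
`q = 19` → q = 19
`q = q * 8` → q = 152
`q = q * 1` → q = 152
So q = 152

Answer: 152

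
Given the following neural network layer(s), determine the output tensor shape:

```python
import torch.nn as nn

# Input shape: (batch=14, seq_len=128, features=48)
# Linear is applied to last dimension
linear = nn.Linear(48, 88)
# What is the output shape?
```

Input: (14, 128, 48) -> Output: (14, 128, 88)

Answer: (14, 128, 88)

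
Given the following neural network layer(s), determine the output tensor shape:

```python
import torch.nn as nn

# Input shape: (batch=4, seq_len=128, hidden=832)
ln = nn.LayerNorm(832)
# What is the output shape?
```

Input: (4, 128, 832) -> Output: (4, 128, 832)

Answer: (4, 128, 832)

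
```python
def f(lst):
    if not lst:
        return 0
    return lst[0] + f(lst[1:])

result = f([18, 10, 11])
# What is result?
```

18 + 10 + 11 + 0 = 39

Answer: 39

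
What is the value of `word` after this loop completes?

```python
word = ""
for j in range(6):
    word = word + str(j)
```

Concatenate digits 0 to 5
`word` takes the values: "" → "0" → "01" → "012" → "0123" → "01234" → "012345"

Answer: "012345"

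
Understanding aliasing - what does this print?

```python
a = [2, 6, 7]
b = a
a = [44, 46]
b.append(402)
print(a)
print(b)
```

Key concept: rebinding vs mutation: a is rebound to a new list, b still points at the original.
Step by step:
`a = [2, 6, 7]` → a = [2, 6, 7]
`b = a` → b = [2, 6, 7] (same object as a)
`a = [44, 46]` → a = [44, 46]
`b.append(402)` → b = [2, 6, 7, 402]
`print(a)` → prints [44, 46]
`print(b)` → prints [2, 6, 7, 402]

Answer:
[44, 46]
[2, 6, 7, 402]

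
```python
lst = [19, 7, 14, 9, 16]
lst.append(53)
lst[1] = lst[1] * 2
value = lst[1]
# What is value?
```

Trace:
`lst = [19, 7, 14, 9, 16]` → lst = [19, 7, 14, 9, 16]
`lst.append(53)` → lst = [19, 7, 14, 9, 16, 53]
`lst[1] = lst[1] * 2` → lst = [19, 14, 14, 9, 16, 53]
`value = lst[1]` → value = 14
So value = 14

Answer: 14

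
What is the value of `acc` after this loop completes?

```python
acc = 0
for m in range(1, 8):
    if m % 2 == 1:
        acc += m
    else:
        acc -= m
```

Add odd, subtract even
`acc` takes the values: 0 → 1 → -1 → 2 → -2 → 3 → -3 → 4

Answer: 4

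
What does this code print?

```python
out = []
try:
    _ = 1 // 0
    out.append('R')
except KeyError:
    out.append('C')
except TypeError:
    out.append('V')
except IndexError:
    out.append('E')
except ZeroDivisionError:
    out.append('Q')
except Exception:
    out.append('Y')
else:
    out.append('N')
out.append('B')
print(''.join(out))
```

Execution trace: 'Q' (except ZeroDivisionError) → 'B' (after the try/except). Output: QB

Answer: QB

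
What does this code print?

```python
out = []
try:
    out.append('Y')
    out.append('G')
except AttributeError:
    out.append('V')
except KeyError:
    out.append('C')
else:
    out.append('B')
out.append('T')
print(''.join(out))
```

Execution trace: 'Y' (try body) → 'G' (try body, no exception) → 'B' (else) → 'T' (after the try/except). Output: YGBT

Answer: YGBT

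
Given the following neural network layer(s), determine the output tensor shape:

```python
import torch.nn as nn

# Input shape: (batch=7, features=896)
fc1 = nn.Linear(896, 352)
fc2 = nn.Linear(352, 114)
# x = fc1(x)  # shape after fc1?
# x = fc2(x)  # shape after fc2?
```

Input: (7, 896) -> after fc1: (7, 352) -> Output: (7, 114)

Answer: (7, 114)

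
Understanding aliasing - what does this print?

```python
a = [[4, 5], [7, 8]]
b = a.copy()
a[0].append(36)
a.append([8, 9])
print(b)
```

Key concept: shallow copy with nested lists.
Step by step:
`a = [[4, 5], [7, 8]]` → a = [[4, 5], [7, 8]]
`b = a.copy()` → b = [[4, 5], [7, 8]]
`a[0].append(36)` → a = [[4, 5, 36], [7, 8]]; b = [[4, 5, 36], [7, 8]]
`a.append([8, 9])` → a = [[4, 5, 36], [7, 8], [8, 9]]
`print(b)` → prints [[4, 5, 36], [7, 8]]

Answer: [[4, 5, 36], [7, 8]]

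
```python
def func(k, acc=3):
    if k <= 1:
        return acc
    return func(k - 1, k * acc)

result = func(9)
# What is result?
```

Accumulator trace (n, acc): (9, 3) -> (8, 27) -> (7, 216) -> (6, 1512) -> (5, 9072) -> (4, 45360) -> (3, 181440) -> (2, 544320) -> (1, 1088640) -> return 1088640

Answer: 1088640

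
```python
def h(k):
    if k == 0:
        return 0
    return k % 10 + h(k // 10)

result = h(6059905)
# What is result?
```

Sum of digits of 6059905: 5 + 0 + 9 + 9 + 5 + 0 + 6 = 34

Answer: 34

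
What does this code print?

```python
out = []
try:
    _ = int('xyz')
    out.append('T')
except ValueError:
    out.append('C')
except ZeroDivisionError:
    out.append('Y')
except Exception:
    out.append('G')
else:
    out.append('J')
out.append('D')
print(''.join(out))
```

Execution trace: 'C' (except ValueError) → 'D' (after the try/except). Output: CD

Answer: CD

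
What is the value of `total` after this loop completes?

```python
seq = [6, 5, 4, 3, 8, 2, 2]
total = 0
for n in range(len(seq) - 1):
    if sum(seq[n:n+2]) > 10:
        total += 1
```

Count windows with sum > 10
`total` takes the values: 0 → 1 → 2

Answer: 2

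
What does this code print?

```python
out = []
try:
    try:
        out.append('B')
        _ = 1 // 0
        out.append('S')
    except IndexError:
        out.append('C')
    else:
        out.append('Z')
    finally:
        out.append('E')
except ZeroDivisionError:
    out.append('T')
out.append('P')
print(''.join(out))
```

Execution trace: 'B' (try body) → 'E' (finally) → 'T' (outer except ZeroDivisionError) → 'P' (after the try/except). Output: BETP

Answer: BETP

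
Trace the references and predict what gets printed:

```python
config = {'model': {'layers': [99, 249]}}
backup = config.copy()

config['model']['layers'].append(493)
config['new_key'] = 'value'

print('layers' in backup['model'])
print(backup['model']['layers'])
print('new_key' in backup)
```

Key concept: shallow copy gotcha with nested dict.
Step by step:
`config = {'model': {'layers': [99, 249]}}` → config = {'model': {'layers': [99, 249]}}
`backup = config.copy()` → backup = {'model': {'layers': [99, 249]}}
`config['model']['layers'].append(493)` → config = {'model': {'layers': [99, 249, 493]}}; backup = {'model': {'layers': [99, 249, 493]}}
`config['new_key'] = 'value'` → config = {'model': {'layers': [99, 249, 493]}, 'new_key': 'value'}
`print('layers' in backup['model'])` → prints True
`print(backup['model']['layers'])` → prints [99, 249, 493]
`print('new_key' in backup)` → prints False

Answer:
True
[99, 249, 493]
False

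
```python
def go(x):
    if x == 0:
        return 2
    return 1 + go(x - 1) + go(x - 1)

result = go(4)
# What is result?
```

go(x) = 1 + 2·go(x-1), go(0)=2. Closed form: (2+1)·2^4 - 1 = 47.

Answer: 47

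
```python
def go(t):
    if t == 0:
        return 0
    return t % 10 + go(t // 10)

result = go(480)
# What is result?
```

Sum of digits of 480: 0 + 8 + 4 = 12

Answer: 12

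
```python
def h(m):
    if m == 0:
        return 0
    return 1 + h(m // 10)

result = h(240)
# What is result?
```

Count of digits of 240: 3

Answer: 3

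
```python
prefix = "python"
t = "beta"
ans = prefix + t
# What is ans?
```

Trace:
`prefix = "python"` → prefix = 'python'
`t = "beta"` → t = 'beta'
`ans = prefix + t` → ans = 'pythonbeta'
So ans = 'pythonbeta'

Answer: 'pythonbeta'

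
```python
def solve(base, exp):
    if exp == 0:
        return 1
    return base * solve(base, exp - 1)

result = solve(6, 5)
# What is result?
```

solve(6, 5) = 6 * 6 * 6 * 6 * 6 = 7776

Answer: 7776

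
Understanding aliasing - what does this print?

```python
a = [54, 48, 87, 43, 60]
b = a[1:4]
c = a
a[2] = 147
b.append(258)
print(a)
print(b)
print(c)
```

Key concept: slice vs alias.
Step by step:
`a = [54, 48, 87, 43, 60]` → a = [54, 48, 87, 43, 60]
`b = a[1:4]` → b = [48, 87, 43]
`c = a` → c = [54, 48, 87, 43, 60] (same object as a)
`a[2] = 147` → a = [54, 48, 147, 43, 60] (same object as c); c = [54, 48, 147, 43, 60] (same object as a)
`b.append(258)` → b = [48, 87, 43, 258]
`print(a)` → prints [54, 48, 147, 43, 60]
`print(b)` → prints [48, 87, 43, 258]
`print(c)` → prints [54, 48, 147, 43, 60]

Answer:
[54, 48, 147, 43, 60]
[48, 87, 43, 258]
[54, 48, 147, 43, 60]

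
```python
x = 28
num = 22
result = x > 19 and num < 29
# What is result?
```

Trace:
`x = 28` → x = 28
`num = 22` → num = 22
`result = x > 19 and num < 29` → result = True
So result = True

Answer: True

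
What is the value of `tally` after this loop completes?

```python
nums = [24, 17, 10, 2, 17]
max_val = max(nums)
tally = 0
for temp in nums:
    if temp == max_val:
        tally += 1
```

Count of max value 24 in [24, 17, 10, 2, 17]
`tally` takes the values: 0 → 1

Answer: 1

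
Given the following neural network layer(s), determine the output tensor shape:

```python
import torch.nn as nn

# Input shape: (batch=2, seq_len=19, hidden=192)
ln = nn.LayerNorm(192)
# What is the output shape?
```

Input: (2, 19, 192) -> Output: (2, 19, 192)

Answer: (2, 19, 192)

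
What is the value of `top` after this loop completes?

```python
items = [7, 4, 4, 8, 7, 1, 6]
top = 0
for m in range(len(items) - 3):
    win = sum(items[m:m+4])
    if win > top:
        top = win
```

Max sum of 4-element window in [7, 4, 4, 8, 7, 1, 6]
`top` takes the values: 0 → 23

Answer: 23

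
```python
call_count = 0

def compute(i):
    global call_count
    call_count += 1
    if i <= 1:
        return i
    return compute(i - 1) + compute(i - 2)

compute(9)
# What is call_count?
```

Calls(i) = 1 + Calls(i-1) + Calls(i-2); Calls(0)=Calls(1)=1. For i=9 this gives 109.

Answer: 109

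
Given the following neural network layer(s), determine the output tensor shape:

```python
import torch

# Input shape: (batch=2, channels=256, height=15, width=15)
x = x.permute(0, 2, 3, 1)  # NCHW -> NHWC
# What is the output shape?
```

Input: (2, 256, 15, 15) -> Output: (2, 15, 15, 256)

Answer: (2, 15, 15, 256)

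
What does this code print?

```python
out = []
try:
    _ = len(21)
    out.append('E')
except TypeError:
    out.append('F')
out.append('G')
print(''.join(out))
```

Execution trace: 'F' (except TypeError) → 'G' (after the try/except). Output: FG

Answer: FG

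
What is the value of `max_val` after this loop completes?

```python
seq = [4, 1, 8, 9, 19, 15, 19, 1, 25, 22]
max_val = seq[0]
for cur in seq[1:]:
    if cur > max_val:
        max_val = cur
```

Maximum of [4, 1, 8, 9, 19, 15, 19, 1, 25, 22]
`max_val` takes the values: 4 → 8 → 9 → 19 → 25

Answer: 25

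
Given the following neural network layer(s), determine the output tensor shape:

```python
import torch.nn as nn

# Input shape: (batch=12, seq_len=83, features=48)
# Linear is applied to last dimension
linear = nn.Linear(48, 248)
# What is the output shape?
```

Input: (12, 83, 48) -> Output: (12, 83, 248)

Answer: (12, 83, 248)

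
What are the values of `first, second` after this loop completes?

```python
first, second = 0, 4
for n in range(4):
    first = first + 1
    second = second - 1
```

first goes 0→4, second goes 4→0
`first, second` takes the values: (0, 4) → (1, 4) → (1, 3) → (2, 3) → (2, 2) → (3, 2) → (3, 1) → (4, 1) → (4, 0)

Answer: 4, 0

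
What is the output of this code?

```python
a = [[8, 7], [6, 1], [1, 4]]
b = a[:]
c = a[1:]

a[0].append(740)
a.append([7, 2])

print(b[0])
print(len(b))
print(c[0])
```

Key concept: slice with nested mutation.
Step by step:
`a = [[8, 7], [6, 1], [1, 4]]` → a = [[8, 7], [6, 1], [1, 4]]
`b = a[:]` → b = [[8, 7], [6, 1], [1, 4]]
`c = a[1:]` → c = [[6, 1], [1, 4]]
`a[0].append(740)` → a = [[8, 7, 740], [6, 1], [1, 4]]; b = [[8, 7, 740], [6, 1], [1, 4]]
`a.append([7, 2])` → a = [[8, 7, 740], [6, 1], [1, 4], [7, 2]]
`print(b[0])` → prints [8, 7, 740]
`print(len(b))` → prints 3
`print(c[0])` → prints [6, 1]

Answer:
[8, 7, 740]
3
[6, 1]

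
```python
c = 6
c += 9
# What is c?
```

Trace:
`c = 6` → c = 6
`c += 9` → c = 15
So c = 15

Answer: 15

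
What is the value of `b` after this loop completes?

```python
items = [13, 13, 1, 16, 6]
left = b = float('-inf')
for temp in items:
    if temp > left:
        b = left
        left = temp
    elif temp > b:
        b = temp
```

Second largest (with repeats) in [13, 13, 1, 16, 6]
`b` takes the values: -inf → 13

Answer: 13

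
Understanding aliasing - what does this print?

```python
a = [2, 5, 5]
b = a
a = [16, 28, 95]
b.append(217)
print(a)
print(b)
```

Key concept: rebinding vs mutation: a is rebound to a new list, b still points at the original.
Step by step:
`a = [2, 5, 5]` → a = [2, 5, 5]
`b = a` → b = [2, 5, 5] (same object as a)
`a = [16, 28, 95]` → a = [16, 28, 95]
`b.append(217)` → b = [2, 5, 5, 217]
`print(a)` → prints [16, 28, 95]
`print(b)` → prints [2, 5, 5, 217]

Answer:
[16, 28, 95]
[2, 5, 5, 217]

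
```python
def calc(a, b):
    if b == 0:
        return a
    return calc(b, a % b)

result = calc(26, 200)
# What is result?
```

calc(26, 200) -> calc(200, 26) -> calc(26, 18) -> calc(18, 8) -> calc(8, 2) -> calc(2, 0) -> 2

Answer: 2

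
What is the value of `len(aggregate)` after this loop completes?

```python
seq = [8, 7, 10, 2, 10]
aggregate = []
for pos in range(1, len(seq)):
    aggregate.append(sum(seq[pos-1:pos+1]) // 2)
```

Number of 2-element averages
`aggregate` takes the values: [] → [7] → [7, 8] → [7, 8, 6] → [7, 8, 6, 6]
So `len(aggregate)` = 4

Answer: 4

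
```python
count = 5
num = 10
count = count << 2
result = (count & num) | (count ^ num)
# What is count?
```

Trace:
`count = 5` → count = 5
`num = 10` → num = 10
`count = count << 2` → count = 20
`result = (count & num) | (count ^ num)` → result = 30
So count = 20

Answer: 20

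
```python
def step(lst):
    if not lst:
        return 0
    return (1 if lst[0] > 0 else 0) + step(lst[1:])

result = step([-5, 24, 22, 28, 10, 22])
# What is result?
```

Count of positive elements in [-5, 24, 22, 28, 10, 22] = 5

Answer: 5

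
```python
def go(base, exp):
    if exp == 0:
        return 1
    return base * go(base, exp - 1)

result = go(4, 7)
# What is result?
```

go(4, 7) = 4 * 4 * 4 * 4 * 4 * 4 * 4 = 16384

Answer: 16384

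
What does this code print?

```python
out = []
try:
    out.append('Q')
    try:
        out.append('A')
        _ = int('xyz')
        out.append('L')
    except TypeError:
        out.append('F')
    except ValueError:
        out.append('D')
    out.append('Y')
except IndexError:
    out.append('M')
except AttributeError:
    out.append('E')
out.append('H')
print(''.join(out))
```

Execution trace: 'Q' (try body) → 'A' (inner try body) → 'D' (inner except ValueError) → 'Y' (try body, no exception) → 'H' (after the try/except). Output: QADYH

Answer: QADYH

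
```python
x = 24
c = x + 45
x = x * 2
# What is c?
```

Trace:
`x = 24` → x = 24
`c = x + 45` → c = 69
`x = x * 2` → x = 48
So c = 69

Answer: 69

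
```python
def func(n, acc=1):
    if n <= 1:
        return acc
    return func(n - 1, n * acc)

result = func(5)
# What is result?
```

Accumulator trace (n, acc): (5, 1) -> (4, 5) -> (3, 20) -> (2, 60) -> (1, 120) -> return 120

Answer: 120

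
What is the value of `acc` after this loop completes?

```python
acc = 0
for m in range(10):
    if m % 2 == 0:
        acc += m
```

Sum of even numbers 0 to 9
`acc` takes the values: 0 → 2 → 6 → 12 → 20

Answer: 20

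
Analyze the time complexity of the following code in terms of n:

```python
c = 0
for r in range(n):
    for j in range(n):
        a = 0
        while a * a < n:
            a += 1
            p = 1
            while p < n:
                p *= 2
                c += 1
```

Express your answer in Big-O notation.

Each loop level contributes: n × n × √n × log n. Multiplying the contributions gives O(n^2√n log n).

Answer: O(n^2√n log n)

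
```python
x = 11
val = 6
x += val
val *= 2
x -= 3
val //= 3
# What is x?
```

Trace:
`x = 11` → x = 11
`val = 6` → val = 6
`x += val` → x = 17
`val *= 2` → val = 12
`x -= 3` → x = 14
`val //= 3` → val = 4
So x = 14

Answer: 14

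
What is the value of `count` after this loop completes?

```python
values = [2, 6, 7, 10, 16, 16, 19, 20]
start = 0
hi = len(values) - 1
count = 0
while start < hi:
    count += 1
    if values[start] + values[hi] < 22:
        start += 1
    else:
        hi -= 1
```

Steps to find pair summing to 22
`count` takes the values: 0 → 1 → 2 → 3 → 4 → 5 → 6 → 7

Answer: 7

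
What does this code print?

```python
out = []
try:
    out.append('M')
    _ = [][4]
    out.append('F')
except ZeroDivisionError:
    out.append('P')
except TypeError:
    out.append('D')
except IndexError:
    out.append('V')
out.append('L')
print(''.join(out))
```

Execution trace: 'M' (try body) → 'V' (except IndexError) → 'L' (after the try/except). Output: MVL

Answer: MVL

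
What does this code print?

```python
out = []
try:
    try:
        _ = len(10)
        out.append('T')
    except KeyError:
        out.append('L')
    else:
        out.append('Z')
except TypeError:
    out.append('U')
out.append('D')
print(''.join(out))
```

Execution trace: 'U' (outer except TypeError) → 'D' (after the try/except). Output: UD

Answer: UD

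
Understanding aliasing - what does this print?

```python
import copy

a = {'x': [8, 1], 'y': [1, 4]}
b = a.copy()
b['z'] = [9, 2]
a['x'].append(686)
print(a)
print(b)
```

Key concept: shallow copy of dict with mutable values.
Step by step:
`a = {'x': [8, 1], 'y': [1, 4]}` → a = {'x': [8, 1], 'y': [1, 4]}
`b = a.copy()` → b = {'x': [8, 1], 'y': [1, 4]}
`b['z'] = [9, 2]` → b = {'x': [8, 1], 'y': [1, 4], 'z': [9, 2]}
`a['x'].append(686)` → a = {'x': [8, 1, 686], 'y': [1, 4]}; b = {'x': [8, 1, 686], 'y': [1, 4], 'z': [9, 2]}
`print(a)` → prints {'x': [8, 1, 686], 'y': [1, 4]}
`print(b)` → prints {'x': [8, 1, 686], 'y': [1, 4], 'z': [9, 2]}

Answer:
{'x': [8, 1, 686], 'y': [1, 4]}
{'x': [8, 1, 686], 'y': [1, 4], 'z': [9, 2]}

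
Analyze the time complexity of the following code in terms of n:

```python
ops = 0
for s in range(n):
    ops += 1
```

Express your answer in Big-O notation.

Each loop level contributes: n. Multiplying the contributions gives O(n).

Answer: O(n)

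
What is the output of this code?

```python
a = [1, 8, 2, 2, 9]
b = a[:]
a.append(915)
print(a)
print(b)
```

Key concept: slice [:] creates copy.
Step by step:
`a = [1, 8, 2, 2, 9]` → a = [1, 8, 2, 2, 9]
`b = a[:]` → b = [1, 8, 2, 2, 9]
`a.append(915)` → a = [1, 8, 2, 2, 9, 915]
`print(a)` → prints [1, 8, 2, 2, 9, 915]
`print(b)` → prints [1, 8, 2, 2, 9]

Answer:
[1, 8, 2, 2, 9, 915]
[1, 8, 2, 2, 9]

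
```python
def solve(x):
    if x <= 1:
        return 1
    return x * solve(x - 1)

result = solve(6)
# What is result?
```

solve(6) = 6 * 5 * 4 * 3 * 2 * 1 = 720

Answer: 720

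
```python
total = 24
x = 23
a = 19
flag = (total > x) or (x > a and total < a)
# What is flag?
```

Trace:
`total = 24` → total = 24
`x = 23` → x = 23
`a = 19` → a = 19
`flag = (total > x) or (x > a and total < a)` → flag = True
So flag = True

Answer: True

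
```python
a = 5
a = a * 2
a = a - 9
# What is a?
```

Trace:
`a = 5` → a = 5
`a = a * 2` → a = 10
`a = a - 9` → a = 1
So a = 1

Answer: 1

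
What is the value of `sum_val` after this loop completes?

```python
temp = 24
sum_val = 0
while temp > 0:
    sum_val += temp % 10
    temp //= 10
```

Sum digits of 24
`sum_val` takes the values: 0 → 4 → 6

Answer: 6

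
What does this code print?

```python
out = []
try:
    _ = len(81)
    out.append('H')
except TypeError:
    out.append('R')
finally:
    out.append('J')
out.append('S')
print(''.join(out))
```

Execution trace: 'R' (except TypeError) → 'J' (finally) → 'S' (after the try/except). Output: RJS

Answer: RJS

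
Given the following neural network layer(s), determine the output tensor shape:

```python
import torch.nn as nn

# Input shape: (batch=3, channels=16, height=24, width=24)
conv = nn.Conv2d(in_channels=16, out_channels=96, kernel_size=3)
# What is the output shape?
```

Input: (3, 16, 24, 24) -> Output: (3, 96, 22, 22)

Answer: (3, 96, 22, 22)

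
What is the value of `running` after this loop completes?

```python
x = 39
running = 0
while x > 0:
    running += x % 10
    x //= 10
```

Sum digits of 39
`running` takes the values: 0 → 9 → 12

Answer: 12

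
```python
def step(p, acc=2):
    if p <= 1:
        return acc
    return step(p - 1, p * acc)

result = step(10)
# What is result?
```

Accumulator trace (n, acc): (10, 2) -> (9, 20) -> (8, 180) -> (7, 1440) -> (6, 10080) -> (5, 60480) -> (4, 302400) -> (3, 1209600) -> (2, 3628800) -> (1, 7257600) -> return 7257600

Answer: 7257600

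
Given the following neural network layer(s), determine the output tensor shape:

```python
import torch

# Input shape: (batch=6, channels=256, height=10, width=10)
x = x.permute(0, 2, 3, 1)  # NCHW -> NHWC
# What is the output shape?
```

Input: (6, 256, 10, 10) -> Output: (6, 10, 10, 256)

Answer: (6, 10, 10, 256)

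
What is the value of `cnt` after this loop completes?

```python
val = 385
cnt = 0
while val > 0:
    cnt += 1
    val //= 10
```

Count digits by repeated division by 10
`cnt` takes the values: 0 → 1 → 2 → 3

Answer: 3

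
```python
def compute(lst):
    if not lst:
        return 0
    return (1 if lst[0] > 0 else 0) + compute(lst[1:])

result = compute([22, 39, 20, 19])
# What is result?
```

Count of positive elements in [22, 39, 20, 19] = 4

Answer: 4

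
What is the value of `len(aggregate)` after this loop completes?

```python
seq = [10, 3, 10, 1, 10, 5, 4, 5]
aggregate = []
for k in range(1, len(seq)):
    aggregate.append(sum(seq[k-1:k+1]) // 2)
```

Number of 2-element averages
`aggregate` takes the values: [] → [6] → [6, 6] → [6, 6, 5] → [6, 6, 5, 5] → [6, 6, 5, 5, 7] → [6, 6, 5, 5, 7, 4] → [6, 6, 5, 5, 7, 4, 4]
So `len(aggregate)` = 7

Answer: 7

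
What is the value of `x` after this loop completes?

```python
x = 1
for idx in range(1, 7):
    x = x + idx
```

Start at 1, add 1 through 6
`x` takes the values: 1 → 2 → 4 → 7 → 11 → 16 → 22

Answer: 22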